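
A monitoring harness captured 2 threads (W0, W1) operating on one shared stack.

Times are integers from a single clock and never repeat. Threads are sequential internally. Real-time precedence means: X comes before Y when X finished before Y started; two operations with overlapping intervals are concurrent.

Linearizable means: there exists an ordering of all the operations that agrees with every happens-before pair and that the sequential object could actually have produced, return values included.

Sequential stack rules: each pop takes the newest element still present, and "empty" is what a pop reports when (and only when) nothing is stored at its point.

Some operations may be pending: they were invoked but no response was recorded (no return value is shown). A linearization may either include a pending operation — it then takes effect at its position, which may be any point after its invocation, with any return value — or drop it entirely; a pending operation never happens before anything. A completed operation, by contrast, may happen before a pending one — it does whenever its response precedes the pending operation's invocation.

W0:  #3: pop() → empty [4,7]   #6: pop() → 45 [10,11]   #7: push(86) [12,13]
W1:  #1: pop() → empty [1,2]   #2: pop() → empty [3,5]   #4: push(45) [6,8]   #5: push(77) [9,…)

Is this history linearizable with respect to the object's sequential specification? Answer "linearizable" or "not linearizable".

witness order: #1, #2, #3, #4, #6, #5, #7
step 1: #1 pop() → empty — stack <>
step 2: #2 pop() → empty — stack <>
step 3: #3 pop() → empty — stack <>
step 4: #4 push(45) — stack <45>
step 5: #6 pop() → 45 — stack <>
step 6: #5 push(77) (pending, included) — stack <77>
step 7: #7 push(86) — stack <77,86>

linearizable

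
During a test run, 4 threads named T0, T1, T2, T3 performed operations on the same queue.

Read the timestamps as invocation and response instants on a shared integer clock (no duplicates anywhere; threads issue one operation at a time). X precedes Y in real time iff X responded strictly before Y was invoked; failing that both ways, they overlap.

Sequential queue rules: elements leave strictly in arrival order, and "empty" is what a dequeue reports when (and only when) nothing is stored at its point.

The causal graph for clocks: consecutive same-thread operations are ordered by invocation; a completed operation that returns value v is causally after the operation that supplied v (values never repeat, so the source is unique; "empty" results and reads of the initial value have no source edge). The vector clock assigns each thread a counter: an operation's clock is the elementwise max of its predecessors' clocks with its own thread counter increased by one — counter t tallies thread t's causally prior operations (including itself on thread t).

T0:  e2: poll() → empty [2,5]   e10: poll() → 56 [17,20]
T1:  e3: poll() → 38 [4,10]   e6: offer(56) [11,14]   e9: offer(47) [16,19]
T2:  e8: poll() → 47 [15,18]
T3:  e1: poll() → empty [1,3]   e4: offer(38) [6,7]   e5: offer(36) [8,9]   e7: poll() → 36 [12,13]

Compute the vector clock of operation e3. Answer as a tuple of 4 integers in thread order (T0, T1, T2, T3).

(0, 1, 0, 2)

VC(e1, invoked at 1): no causal predecessors; +1 on T3 → (0, 0, 0, 1)
VC(e2, invoked at 2): no causal predecessors; +1 on T0 → (1, 0, 0, 0)
e4 (invocation 6): componentwise max over VC(e1)=(0, 0, 0, 1), +1 at T3, giving (0, 0, 0, 2)
e5 (invocation 8): componentwise max over VC(e4)=(0, 0, 0, 2), +1 at T3, giving (0, 0, 0, 3)
e3 (invocation 4): componentwise max over VC(e4)=(0, 0, 0, 2), +1 at T1, giving (0, 1, 0, 2)
e7 (invocation 12): componentwise max over VC(e5)=(0, 0, 0, 3), +1 at T3, giving (0, 0, 0, 4)
e6 (invocation 11): componentwise max over VC(e3)=(0, 1, 0, 2), +1 at T1, giving (0, 2, 0, 2)
e9 (invocation 16): componentwise max over VC(e6)=(0, 2, 0, 2), +1 at T1, giving (0, 3, 0, 2)
e8 (invocation 15): componentwise max over VC(e9)=(0, 3, 0, 2), +1 at T2, giving (0, 3, 1, 2)
e10 (invocation 17): componentwise max over VC(e2)=(1, 0, 0, 0), VC(e6)=(0, 2, 0, 2), +1 at T0, giving (2, 2, 0, 2)
target: VC(e3) = (0, 1, 0, 2)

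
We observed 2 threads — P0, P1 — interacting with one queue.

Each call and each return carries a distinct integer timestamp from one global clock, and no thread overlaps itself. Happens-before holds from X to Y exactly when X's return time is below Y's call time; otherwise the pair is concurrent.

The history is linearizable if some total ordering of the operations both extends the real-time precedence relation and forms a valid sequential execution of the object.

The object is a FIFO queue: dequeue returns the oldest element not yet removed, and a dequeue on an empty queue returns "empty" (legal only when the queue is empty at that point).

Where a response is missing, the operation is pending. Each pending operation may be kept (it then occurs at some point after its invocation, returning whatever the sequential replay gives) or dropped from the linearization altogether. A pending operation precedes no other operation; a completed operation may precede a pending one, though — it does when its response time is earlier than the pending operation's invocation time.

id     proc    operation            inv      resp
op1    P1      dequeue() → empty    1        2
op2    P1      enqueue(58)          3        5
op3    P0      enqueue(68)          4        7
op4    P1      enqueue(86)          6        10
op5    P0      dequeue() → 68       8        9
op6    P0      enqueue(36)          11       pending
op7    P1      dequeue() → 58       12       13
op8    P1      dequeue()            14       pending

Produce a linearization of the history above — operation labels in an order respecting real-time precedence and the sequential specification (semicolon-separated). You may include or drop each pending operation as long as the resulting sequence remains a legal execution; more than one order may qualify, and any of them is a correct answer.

after step 1 (op1 dequeue() → empty): queue <>
after step 2 (op3 enqueue(68)): queue <68>
after step 3 (op2 enqueue(58)): queue <68,58>
after step 4 (op4 enqueue(86)): queue <68,58,86>
after step 5 (op5 dequeue() → 68): queue <58,86>
after step 6 (op6 enqueue(36) (pending, included)): queue <58,86,36>
after step 7 (op7 dequeue() → 58): queue <86,36>

op1; op3; op2; op4; op5; op6; op7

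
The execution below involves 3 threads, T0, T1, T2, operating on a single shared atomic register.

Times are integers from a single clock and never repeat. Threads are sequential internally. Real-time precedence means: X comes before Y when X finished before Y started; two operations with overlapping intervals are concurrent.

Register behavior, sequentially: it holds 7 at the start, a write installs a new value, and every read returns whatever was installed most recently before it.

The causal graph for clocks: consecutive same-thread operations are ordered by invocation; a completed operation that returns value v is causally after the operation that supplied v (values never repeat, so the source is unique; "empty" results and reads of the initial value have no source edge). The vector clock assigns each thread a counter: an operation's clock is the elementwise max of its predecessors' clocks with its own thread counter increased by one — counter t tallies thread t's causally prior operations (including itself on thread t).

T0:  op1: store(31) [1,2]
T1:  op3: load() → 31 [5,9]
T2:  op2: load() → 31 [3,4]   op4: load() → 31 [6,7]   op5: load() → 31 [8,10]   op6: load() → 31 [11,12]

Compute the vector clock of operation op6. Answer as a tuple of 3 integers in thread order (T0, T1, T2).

(1, 0, 4)

op1 (invocation 1): nothing precedes it; T0's component alone gives (1, 0, 0)
op2, invoked 3, takes VC(op1)=(1, 0, 0) under max, adds 1 for T2 → (1, 0, 1)
op3, invoked 5, takes VC(op1)=(1, 0, 0) under max, adds 1 for T1 → (1, 1, 0)
op4, invoked 6, takes VC(op1)=(1, 0, 0), VC(op2)=(1, 0, 1) under max, adds 1 for T2 → (1, 0, 2)
op5, invoked 8, takes VC(op1)=(1, 0, 0), VC(op4)=(1, 0, 2) under max, adds 1 for T2 → (1, 0, 3)
op6, invoked 11, takes VC(op1)=(1, 0, 0), VC(op5)=(1, 0, 3) under max, adds 1 for T2 → (1, 0, 4)
target: VC(op6) = (1, 0, 4)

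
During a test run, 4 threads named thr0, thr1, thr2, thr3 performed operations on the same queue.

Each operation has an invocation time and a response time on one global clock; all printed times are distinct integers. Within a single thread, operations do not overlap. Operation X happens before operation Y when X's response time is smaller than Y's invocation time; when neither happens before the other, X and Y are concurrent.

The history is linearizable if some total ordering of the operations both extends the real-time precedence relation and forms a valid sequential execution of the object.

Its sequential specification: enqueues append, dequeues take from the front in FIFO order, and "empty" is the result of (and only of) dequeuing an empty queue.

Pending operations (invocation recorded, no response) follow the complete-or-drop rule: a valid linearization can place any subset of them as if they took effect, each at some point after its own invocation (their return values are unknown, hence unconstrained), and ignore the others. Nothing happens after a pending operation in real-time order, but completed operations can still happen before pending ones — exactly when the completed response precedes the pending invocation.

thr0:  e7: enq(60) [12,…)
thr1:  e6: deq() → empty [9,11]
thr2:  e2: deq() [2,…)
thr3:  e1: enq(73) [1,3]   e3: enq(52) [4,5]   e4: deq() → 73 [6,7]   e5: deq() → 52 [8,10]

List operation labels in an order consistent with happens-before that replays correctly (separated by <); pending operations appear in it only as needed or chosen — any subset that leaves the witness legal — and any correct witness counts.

e1 < e3 < e4 < e5 < e2 < e6

step 1: e1 enq(73) — queue <73>
step 2: e3 enq(52) — queue <73,52>
step 3: e4 deq() → 73 — queue <52>
step 4: e5 deq() → 52 — queue <>
step 5: e2 deq() (pending, included) — queue <>
step 6: e6 deq() → empty — queue <>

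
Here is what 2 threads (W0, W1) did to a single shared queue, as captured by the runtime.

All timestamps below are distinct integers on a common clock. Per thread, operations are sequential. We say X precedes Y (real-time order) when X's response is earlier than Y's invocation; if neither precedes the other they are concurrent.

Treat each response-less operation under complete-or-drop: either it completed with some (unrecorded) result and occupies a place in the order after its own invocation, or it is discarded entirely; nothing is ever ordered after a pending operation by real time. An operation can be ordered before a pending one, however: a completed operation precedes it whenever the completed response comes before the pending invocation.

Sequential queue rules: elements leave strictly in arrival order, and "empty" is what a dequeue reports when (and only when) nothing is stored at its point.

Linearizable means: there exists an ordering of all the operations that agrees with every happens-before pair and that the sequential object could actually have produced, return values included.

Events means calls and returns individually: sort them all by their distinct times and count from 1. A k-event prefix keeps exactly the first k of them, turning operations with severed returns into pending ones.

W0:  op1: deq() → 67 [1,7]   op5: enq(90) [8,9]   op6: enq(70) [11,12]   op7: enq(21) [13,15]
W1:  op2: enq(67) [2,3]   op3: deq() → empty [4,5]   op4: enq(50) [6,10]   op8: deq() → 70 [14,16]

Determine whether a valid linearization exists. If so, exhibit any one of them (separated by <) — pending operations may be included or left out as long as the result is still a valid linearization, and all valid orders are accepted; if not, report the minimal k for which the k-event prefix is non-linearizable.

not linearizable — minimal violating prefix: 16 events

cut after 15 events: linearizable; cut after 16 events (op8 responds, time 16): not linearizable
checked exhaustively: 14 real-time-consistent orders of 8 completed operations, zero legal queue replays
take op1, op2, op3, op4, op5, op6, op7, op8: step 1 already fails, because op1 deq() → 67 cannot occur there
take op1, op2, op3, op4, op5, op6, op8, op7: step 1 already fails, because op1 deq() → 67 cannot occur there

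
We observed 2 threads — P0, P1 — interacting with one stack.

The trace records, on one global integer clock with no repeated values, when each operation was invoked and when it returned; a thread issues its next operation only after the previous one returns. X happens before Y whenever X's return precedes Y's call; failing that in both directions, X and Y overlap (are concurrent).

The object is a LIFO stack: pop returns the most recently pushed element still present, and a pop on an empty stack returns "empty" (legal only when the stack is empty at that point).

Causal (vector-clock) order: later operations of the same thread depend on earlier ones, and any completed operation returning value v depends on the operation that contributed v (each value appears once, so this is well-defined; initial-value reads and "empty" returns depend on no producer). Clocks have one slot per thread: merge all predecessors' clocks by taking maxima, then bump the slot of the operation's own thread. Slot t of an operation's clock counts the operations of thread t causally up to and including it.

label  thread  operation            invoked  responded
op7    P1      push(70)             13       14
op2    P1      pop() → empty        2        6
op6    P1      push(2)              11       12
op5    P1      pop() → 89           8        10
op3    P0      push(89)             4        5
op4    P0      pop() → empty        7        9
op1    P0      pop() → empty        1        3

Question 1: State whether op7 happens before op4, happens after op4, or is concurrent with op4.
after

op7 spans [13,14], op4 spans [7,9]
resp(op4)=9 < inv(op7)=13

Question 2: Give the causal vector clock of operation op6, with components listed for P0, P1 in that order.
(2, 3)

op2, invoked 2, has no incoming edges; only P1's bump applies → (0, 1)
op1, invoked 1, has no incoming edges; only P0's bump applies → (1, 0)
merge at op3 (invoked 4): VC(op1)=(1, 0), own-thread bump on P0 → (2, 0)
merge at op4 (invoked 7): VC(op3)=(2, 0), own-thread bump on P0 → (3, 0)
merge at op5 (invoked 8): VC(op2)=(0, 1), VC(op3)=(2, 0), own-thread bump on P1 → (2, 2)
merge at op6 (invoked 11): VC(op5)=(2, 2), own-thread bump on P1 → (2, 3)
merge at op7 (invoked 13): VC(op6)=(2, 3), own-thread bump on P1 → (2, 4)
target: VC(op6) = (2, 3)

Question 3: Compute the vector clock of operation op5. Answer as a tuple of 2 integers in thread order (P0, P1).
(2, 2)

root op op2, invoked 2: fresh clock plus P1's own tick → (0, 1)
root op op1, invoked 1: fresh clock plus P0's own tick → (1, 0)
op3 (invocation 4): componentwise max over VC(op1)=(1, 0), +1 at P0, giving (2, 0)
op4 (invocation 7): componentwise max over VC(op3)=(2, 0), +1 at P0, giving (3, 0)
op5 (invocation 8): componentwise max over VC(op2)=(0, 1), VC(op3)=(2, 0), +1 at P1, giving (2, 2)
op6 (invocation 11): componentwise max over VC(op5)=(2, 2), +1 at P1, giving (2, 3)
op7 (invocation 13): componentwise max over VC(op6)=(2, 3), +1 at P1, giving (2, 4)
target: VC(op5) = (2, 2)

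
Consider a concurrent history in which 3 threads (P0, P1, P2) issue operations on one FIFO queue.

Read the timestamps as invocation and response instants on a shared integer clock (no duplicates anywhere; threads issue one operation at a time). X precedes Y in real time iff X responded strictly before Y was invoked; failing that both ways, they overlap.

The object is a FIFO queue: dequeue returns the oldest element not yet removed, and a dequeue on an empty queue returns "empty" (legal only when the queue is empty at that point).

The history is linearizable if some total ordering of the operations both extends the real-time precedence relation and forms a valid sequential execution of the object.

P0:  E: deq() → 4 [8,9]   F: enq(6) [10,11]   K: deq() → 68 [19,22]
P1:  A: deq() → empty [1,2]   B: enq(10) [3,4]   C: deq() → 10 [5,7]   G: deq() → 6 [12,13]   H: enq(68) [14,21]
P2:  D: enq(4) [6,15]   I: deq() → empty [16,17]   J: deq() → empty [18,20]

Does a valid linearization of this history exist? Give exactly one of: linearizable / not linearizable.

linearizable

witness order: A, B, C, D, E, F, G, I, H, K, J
after step 1 (A deq() → empty): queue <>
after step 2 (B enq(10)): queue <10>
after step 3 (C deq() → 10): queue <>
after step 4 (D enq(4)): queue <4>
after step 5 (E deq() → 4): queue <>
after step 6 (F enq(6)): queue <6>
after step 7 (G deq() → 6): queue <>
after step 8 (I deq() → empty): queue <>
after step 9 (H enq(68)): queue <68>
after step 10 (K deq() → 68): queue <>
after step 11 (J deq() → empty): queue <>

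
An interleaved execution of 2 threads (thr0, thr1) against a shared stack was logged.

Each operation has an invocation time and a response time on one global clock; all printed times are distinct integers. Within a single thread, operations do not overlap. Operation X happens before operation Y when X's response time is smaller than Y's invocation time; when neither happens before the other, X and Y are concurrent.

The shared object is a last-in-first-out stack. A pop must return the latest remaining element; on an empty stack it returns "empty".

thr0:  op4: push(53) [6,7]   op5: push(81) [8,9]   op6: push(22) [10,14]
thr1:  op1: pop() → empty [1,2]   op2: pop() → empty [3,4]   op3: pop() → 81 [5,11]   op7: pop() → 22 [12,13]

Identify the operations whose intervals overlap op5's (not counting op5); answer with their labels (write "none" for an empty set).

op3

op5 spans [8,9]: anything still running between times 8 and 9 counts as concurrent
op1 [1,2]: before
op2 [3,4]: before
op3 [5,11]: concurrent
op4 [6,7]: before
op6 [10,14]: after
op7 [12,13]: after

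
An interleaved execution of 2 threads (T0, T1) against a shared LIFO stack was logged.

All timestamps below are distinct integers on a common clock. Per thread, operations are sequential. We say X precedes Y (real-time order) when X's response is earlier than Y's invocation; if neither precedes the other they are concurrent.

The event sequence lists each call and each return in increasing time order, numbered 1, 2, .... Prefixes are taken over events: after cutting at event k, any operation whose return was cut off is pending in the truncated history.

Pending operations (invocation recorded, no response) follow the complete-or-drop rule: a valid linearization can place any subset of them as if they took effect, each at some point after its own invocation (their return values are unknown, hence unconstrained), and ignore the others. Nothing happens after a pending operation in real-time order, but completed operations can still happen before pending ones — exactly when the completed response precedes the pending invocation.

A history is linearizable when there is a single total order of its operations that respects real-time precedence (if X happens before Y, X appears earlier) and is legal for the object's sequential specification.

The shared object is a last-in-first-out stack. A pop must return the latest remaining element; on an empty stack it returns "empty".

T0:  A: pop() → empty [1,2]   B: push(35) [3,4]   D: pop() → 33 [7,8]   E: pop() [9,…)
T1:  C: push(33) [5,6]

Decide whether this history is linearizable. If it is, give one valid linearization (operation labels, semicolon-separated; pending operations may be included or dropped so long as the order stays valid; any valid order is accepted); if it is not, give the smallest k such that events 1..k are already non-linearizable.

linearizable — witness: A; B; C; D

1. A pop() → empty, leaving stack <>
2. B push(35), leaving stack <35>
3. C push(33), leaving stack <35,33>
4. D pop() → 33, leaving stack <35>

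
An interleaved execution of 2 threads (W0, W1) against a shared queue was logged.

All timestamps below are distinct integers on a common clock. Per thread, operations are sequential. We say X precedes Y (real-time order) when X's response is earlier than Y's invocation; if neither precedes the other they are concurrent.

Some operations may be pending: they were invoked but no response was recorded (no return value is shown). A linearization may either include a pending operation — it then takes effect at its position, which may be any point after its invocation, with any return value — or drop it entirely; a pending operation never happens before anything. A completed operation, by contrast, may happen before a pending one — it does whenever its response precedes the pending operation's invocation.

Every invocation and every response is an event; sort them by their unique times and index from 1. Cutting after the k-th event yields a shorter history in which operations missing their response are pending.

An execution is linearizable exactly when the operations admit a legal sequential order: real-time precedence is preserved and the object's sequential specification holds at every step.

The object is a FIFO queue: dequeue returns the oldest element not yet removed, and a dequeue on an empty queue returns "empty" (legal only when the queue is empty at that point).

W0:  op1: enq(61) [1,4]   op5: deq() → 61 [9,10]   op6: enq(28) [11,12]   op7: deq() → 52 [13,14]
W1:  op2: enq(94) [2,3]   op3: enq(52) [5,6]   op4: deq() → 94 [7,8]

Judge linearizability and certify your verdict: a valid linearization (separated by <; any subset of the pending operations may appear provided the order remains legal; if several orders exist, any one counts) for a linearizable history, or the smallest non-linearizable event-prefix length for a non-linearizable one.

linearizable — witness: op2 < op1 < op3 < op4 < op5 < op6 < op7

step 1: op2 enq(94) — queue <94>
step 2: op1 enq(61) — queue <94,61>
step 3: op3 enq(52) — queue <94,61,52>
step 4: op4 deq() → 94 — queue <61,52>
step 5: op5 deq() → 61 — queue <52>
step 6: op6 enq(28) — queue <52,28>
step 7: op7 deq() → 52 — queue <28>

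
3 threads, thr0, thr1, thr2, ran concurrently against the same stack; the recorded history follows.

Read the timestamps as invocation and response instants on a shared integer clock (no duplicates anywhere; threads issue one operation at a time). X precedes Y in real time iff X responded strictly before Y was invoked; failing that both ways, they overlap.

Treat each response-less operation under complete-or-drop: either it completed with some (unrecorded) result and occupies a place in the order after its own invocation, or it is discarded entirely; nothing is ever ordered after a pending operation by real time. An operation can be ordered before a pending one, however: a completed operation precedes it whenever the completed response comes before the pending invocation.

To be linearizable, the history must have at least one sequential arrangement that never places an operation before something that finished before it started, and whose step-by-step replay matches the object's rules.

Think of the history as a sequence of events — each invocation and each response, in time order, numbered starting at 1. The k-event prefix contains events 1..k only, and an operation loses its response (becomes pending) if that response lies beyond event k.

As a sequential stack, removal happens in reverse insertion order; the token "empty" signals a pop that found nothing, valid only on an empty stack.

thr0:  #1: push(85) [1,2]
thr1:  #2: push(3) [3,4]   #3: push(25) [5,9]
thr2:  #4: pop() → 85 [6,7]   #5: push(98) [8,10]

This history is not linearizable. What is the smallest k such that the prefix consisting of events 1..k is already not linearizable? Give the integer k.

7

events 1..6 are linearizable, e.g. via #1, #2:
1. #1 push(85), leaving stack <85>
2. #2 push(3), leaving stack <85,3>
adding event 7 (#4 responds at 7) leaves no legal real-time order
no completion choice of the 1 pending operation (#3) rescues it — every subset was tried
take #1, #2, #4 (pending dropped): step 3 already fails, because #4 pop() → 85 cannot occur there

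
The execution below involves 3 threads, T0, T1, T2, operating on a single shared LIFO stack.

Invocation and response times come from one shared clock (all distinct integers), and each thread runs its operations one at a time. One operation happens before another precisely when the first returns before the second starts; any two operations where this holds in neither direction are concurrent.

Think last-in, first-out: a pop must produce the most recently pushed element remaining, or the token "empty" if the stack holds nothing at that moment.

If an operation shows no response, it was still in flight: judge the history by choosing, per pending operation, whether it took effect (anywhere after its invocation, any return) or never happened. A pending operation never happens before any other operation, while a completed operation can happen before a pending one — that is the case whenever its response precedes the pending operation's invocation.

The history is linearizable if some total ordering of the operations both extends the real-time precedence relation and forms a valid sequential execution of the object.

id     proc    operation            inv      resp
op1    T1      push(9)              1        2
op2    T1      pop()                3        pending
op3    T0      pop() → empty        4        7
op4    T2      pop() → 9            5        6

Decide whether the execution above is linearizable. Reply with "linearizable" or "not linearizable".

linearizable

witness order: op1, op4, op2, op3
1. op1 push(9), leaving stack <9>
2. op4 pop() → 9, leaving stack <>
3. op2 pop() (pending, included), leaving stack <>
4. op3 pop() → empty, leaving stack <>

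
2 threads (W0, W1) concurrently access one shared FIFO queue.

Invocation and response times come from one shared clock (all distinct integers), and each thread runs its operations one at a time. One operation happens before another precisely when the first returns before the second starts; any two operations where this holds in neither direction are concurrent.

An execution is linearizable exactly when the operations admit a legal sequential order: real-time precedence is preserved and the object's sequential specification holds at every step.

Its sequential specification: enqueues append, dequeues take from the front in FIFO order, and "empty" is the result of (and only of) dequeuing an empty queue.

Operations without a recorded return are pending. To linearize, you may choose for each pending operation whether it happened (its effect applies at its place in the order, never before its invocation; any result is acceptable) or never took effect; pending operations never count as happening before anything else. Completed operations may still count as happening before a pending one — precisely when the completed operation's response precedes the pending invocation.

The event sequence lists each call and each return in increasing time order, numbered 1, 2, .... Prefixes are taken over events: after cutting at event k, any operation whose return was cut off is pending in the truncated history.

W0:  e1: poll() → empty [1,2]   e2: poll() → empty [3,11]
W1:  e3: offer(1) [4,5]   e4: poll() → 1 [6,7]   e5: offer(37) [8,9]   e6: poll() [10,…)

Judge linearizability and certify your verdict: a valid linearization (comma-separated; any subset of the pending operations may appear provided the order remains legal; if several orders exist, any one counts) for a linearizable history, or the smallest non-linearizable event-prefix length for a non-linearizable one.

1. e1 poll() → empty, leaving queue <>
2. e2 poll() → empty, leaving queue <>
3. e3 offer(1), leaving queue <1>
4. e4 poll() → 1, leaving queue <>
5. e5 offer(37), leaving queue <37>

linearizable — witness: e1, e2, e3, e4, e5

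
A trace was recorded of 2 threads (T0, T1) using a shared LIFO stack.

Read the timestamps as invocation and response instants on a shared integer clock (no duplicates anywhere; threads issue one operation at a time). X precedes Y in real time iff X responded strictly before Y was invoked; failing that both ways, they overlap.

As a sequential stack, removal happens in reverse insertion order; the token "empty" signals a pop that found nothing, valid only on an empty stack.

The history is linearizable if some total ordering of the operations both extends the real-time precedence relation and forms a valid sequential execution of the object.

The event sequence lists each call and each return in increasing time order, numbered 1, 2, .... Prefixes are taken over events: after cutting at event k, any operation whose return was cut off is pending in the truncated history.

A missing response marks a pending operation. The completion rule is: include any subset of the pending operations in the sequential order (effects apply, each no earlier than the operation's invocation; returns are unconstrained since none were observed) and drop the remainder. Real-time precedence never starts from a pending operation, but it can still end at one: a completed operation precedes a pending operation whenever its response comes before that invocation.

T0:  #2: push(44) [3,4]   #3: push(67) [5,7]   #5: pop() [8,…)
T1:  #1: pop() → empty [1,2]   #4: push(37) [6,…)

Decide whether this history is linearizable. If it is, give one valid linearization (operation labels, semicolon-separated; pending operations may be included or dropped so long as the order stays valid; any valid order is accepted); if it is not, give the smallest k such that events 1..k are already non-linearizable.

after step 1 (#1 pop() → empty): stack <>
after step 2 (#2 push(44)): stack <44>
after step 3 (#3 push(67)): stack <44,67>

linearizable — witness: #1; #2; #3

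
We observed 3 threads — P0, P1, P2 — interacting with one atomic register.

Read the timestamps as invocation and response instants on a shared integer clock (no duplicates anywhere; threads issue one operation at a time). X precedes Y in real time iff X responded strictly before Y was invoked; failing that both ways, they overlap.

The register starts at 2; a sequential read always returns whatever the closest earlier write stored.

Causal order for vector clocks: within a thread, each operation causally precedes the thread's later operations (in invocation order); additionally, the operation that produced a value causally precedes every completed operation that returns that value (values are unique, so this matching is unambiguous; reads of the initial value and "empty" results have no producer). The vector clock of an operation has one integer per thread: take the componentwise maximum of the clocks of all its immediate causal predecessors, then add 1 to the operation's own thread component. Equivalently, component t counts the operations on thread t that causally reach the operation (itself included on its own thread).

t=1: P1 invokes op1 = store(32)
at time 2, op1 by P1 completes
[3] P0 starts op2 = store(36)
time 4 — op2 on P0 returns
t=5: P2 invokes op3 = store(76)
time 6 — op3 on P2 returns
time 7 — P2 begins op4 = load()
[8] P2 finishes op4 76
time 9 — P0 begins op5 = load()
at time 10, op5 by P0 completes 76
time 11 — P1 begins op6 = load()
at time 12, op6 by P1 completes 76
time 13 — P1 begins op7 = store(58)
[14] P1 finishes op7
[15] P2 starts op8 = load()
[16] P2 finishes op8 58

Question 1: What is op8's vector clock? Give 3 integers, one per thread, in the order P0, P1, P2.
no predecessors for op3 (invoked 5): P2 increments from zero → (0, 0, 1)
no predecessors for op1 (invoked 1): P1 increments from zero → (0, 1, 0)
no predecessors for op2 (invoked 3): P0 increments from zero → (1, 0, 0)
merge at op4 (invoked 7): VC(op3)=(0, 0, 1), own-thread bump on P2 → (0, 0, 2)
merge at op6 (invoked 11): VC(op1)=(0, 1, 0), VC(op3)=(0, 0, 1), own-thread bump on P1 → (0, 2, 1)
merge at op5 (invoked 9): VC(op2)=(1, 0, 0), VC(op3)=(0, 0, 1), own-thread bump on P0 → (2, 0, 1)
merge at op7 (invoked 13): VC(op6)=(0, 2, 1), own-thread bump on P1 → (0, 3, 1)
merge at op8 (invoked 15): VC(op4)=(0, 0, 2), VC(op7)=(0, 3, 1), own-thread bump on P2 → (0, 3, 3)
target: VC(op8) = (0, 3, 3)

(0, 3, 3)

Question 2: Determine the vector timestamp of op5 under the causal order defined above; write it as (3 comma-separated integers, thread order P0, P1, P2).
VC(op3, invoked at 5): no causal predecessors; +1 on P2 → (0, 0, 1)
VC(op1, invoked at 1): no causal predecessors; +1 on P1 → (0, 1, 0)
VC(op2, invoked at 3): no causal predecessors; +1 on P0 → (1, 0, 0)
from VC(op3)=(0, 0, 1), op4 (invoked 7) maxes components and bumps P2 → (0, 0, 2)
from VC(op1)=(0, 1, 0), VC(op3)=(0, 0, 1), op6 (invoked 11) maxes components and bumps P1 → (0, 2, 1)
from VC(op2)=(1, 0, 0), VC(op3)=(0, 0, 1), op5 (invoked 9) maxes components and bumps P0 → (2, 0, 1)
from VC(op6)=(0, 2, 1), op7 (invoked 13) maxes components and bumps P1 → (0, 3, 1)
from VC(op4)=(0, 0, 2), VC(op7)=(0, 3, 1), op8 (invoked 15) maxes components and bumps P2 → (0, 3, 3)
target: VC(op5) = (2, 0, 1)

(2, 0, 1)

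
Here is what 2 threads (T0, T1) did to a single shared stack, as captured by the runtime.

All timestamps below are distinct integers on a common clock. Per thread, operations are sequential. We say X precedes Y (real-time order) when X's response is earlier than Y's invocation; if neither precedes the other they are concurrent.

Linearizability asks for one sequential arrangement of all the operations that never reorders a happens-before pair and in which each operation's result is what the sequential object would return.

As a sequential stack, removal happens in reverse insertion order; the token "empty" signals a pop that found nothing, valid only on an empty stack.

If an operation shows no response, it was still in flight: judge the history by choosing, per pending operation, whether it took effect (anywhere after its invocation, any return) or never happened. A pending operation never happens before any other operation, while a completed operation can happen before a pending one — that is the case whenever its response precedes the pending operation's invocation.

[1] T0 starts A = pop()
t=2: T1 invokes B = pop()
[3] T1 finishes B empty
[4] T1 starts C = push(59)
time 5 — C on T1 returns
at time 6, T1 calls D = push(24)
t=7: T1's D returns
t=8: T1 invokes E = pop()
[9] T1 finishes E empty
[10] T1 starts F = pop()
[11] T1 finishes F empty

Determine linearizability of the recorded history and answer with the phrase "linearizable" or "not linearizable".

not linearizable

the violation lands at event 9, E's response at time 9: events 1..8 linearize, events 1..9 do not
exactly one order of the 4 completed ops respects real time; the stack replay fails
including or dropping the 1 pending operation (A) in any combination fails
take B, C, D, E (pending dropped): step 4 already fails, because E pop() → empty cannot occur there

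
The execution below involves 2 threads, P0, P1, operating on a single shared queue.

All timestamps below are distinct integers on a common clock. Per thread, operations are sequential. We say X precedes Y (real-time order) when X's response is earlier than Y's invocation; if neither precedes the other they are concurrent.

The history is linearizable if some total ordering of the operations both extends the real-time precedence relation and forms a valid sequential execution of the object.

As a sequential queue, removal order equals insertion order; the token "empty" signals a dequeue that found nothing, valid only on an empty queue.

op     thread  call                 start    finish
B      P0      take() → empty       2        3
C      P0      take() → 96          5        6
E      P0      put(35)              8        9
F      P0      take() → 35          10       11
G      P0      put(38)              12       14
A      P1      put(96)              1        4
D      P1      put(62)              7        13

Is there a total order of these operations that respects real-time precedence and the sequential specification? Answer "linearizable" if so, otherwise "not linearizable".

linearizable

one valid linearization: B, A, C, E, D, F, G
step 1: B take() → empty — queue <>
step 2: A put(96) — queue <96>
step 3: C take() → 96 — queue <>
step 4: E put(35) — queue <35>
step 5: D put(62) — queue <35,62>
step 6: F take() → 35 — queue <62>
step 7: G put(38) — queue <62,38>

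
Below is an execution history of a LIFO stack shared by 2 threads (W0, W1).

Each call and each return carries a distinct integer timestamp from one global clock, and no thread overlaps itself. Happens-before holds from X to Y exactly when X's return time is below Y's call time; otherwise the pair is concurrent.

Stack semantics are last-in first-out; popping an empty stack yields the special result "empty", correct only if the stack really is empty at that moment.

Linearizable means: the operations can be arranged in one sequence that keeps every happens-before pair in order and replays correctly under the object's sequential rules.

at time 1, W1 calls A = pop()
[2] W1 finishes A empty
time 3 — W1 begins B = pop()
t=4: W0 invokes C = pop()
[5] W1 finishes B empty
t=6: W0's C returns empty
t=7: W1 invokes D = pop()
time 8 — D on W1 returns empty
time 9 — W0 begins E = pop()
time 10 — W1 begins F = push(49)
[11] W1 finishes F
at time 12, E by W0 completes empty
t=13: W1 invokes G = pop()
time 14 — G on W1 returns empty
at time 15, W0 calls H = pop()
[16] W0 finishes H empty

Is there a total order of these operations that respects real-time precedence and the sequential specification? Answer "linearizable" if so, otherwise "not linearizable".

not linearizable

cut after 13 events: linearizable; cut after 14 events (G responds, time 14): not linearizable
every one of the 4 real-time-consistent orders over 7 completed LIFO stack ops fails the sequential spec
for example A, B, C, D, E, F, G fails at step 7: G pop() → empty is not legal there
for example A, B, C, D, F, E, G fails at step 6: E pop() → empty is not legal there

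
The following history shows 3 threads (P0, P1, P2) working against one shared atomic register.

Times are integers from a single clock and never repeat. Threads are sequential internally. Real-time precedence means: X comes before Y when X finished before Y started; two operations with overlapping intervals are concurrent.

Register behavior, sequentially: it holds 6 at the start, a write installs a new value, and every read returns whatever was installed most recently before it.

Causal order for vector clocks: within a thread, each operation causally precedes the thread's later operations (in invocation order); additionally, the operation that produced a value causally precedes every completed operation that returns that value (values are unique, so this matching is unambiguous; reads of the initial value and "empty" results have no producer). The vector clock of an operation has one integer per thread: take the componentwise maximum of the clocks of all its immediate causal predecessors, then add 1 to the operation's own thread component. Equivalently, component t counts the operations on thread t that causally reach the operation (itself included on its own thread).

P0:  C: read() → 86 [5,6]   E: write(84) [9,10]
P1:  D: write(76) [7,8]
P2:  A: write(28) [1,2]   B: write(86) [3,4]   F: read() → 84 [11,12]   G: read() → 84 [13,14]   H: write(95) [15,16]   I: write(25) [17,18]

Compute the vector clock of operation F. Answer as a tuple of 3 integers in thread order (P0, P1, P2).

(2, 0, 3)

no predecessors for A (invoked 1): P2 increments from zero → (0, 0, 1)
no predecessors for D (invoked 7): P1 increments from zero → (0, 1, 0)
B, invoked 3, takes VC(A)=(0, 0, 1) under max, adds 1 for P2 → (0, 0, 2)
C, invoked 5, takes VC(B)=(0, 0, 2) under max, adds 1 for P0 → (1, 0, 2)
E, invoked 9, takes VC(C)=(1, 0, 2) under max, adds 1 for P0 → (2, 0, 2)
F, invoked 11, takes VC(B)=(0, 0, 2), VC(E)=(2, 0, 2) under max, adds 1 for P2 → (2, 0, 3)
G, invoked 13, takes VC(E)=(2, 0, 2), VC(F)=(2, 0, 3) under max, adds 1 for P2 → (2, 0, 4)
H, invoked 15, takes VC(G)=(2, 0, 4) under max, adds 1 for P2 → (2, 0, 5)
I, invoked 17, takes VC(H)=(2, 0, 5) under max, adds 1 for P2 → (2, 0, 6)
target: VC(F) = (2, 0, 3)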